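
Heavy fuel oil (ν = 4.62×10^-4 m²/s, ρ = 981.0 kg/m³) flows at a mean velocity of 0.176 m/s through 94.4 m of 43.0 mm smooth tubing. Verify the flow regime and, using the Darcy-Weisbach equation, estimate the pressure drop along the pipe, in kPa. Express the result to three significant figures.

Re = VD/ν = 0.176·0.04300/4.62×10^-4 = 16.4 → laminar (Re < 2300)
f = 64/Re = 3.907
h_f = f(L/D)V²/(2g) = 3.907·(94.4/0.04300)·0.176²/(2·9.81) = 13.54 m
Δp = ρg·h_f = 981.0·9.81·13.54 = 130.3 kPa

Δp ≈ 130 kPa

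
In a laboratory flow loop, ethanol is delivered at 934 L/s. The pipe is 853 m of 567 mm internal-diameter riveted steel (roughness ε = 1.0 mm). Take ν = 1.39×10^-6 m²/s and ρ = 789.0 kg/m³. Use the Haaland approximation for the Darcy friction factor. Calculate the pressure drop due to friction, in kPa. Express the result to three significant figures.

Δp ≈ 185 kPa

V = 4Q/(πD²) = 4·0.934/(π·0.567²) = 3.699 m/s
Re = VD/ν = 3.699·0.567/1.39×10^-6 = 1.51×10^6 → turbulent
ε/D = 1.0/567 = 0.00176
Haaland: f = 0.02282
h_f = f(L/D)V²/(2g) = 0.02282·(853/0.567)·3.699²/(2·9.81) = 23.94 m
Δp = ρg·h_f = 789.0·9.81·23.94 = 185.3 kPa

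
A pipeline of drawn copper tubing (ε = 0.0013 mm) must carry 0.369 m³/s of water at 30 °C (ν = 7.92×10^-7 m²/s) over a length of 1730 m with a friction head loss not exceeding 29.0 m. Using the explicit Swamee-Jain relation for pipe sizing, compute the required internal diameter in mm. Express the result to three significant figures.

D ≈ 377 mm

Swamee-Jain (Type III): D = 0.66·[ε^1.25·(LQ²/(gh_f))^4.75 + ν·Q^9.4·(L/(gh_f))^5.2]^0.04
LQ²/(gh_f) = 0.8280; L/(gh_f) = 6.081
Term 1 = ε^1.25·(…)^4.75 = 1.79×10^-8; Term 2 = ν·Q^9.4·(…)^5.2 = 8.04×10^-7
D = 0.66·(1.79×10^-8 + 8.04×10^-7)^0.04 = 0.3768 m = 377 mm
Check: V = 3.31 m/s, Re = 1.57×10^6, f = 0.01088, h_f = 27.9 m ≈ 29.0 m ✓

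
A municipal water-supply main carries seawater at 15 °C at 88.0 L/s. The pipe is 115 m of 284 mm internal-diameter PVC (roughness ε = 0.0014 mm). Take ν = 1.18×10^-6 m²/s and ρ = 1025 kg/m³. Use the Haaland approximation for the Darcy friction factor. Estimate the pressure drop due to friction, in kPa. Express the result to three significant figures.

Δp ≈ 5.65 kPa

V = 4Q/(πD²) = 4·0.0880/(π·0.284²) = 1.389 m/s
Re = VD/ν = 1.389·0.284/1.18×10^-6 = 3.34×10^5 → turbulent
ε/D = 0.0014/284 = 4.93×10^-6
Haaland: f = 0.01410
h_f = f(L/D)V²/(2g) = 0.01410·(115/0.284)·1.389²/(2·9.81) = 0.5615 m
Δp = ρg·h_f = 1025·9.81·0.5615 = 5.646 kPa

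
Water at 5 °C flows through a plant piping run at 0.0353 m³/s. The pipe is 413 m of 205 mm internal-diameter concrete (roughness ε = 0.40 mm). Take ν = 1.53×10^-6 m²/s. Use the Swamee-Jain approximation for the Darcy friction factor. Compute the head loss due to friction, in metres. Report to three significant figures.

h_f ≈ 2.90 m

V = 4Q/(πD²) = 4·0.0353/(π·0.205²) = 1.069 m/s
Re = VD/ν = 1.069·0.205/1.53×10^-6 = 1.43×10^5 → turbulent
ε/D = 0.40/205 = 0.00195
Swamee-Jain: f = 0.02470
h_f = f(L/D)V²/(2g) = 0.02470·(413/0.205)·1.069²/(2·9.81) = 2.901 m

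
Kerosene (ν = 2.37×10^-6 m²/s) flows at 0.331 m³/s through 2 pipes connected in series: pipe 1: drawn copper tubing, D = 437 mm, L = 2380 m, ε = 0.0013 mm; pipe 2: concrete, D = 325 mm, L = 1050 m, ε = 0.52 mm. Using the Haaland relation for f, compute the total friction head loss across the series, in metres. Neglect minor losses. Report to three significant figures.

H ≈ 77.3 m

Pipe 1: V = 2.207 m/s, Re = 4.07×10^5, ε/D = 2.97×10^-6, f = 0.01359, h_1 = f(L/D)V²/2g = 18.37 m
Pipe 2: V = 3.990 m/s, Re = 5.47×10^5, ε/D = 0.00160, f = 0.02248, h_2 = f(L/D)V²/2g = 58.93 m
Series → Q common, losses add: H = Σh = 77.30 m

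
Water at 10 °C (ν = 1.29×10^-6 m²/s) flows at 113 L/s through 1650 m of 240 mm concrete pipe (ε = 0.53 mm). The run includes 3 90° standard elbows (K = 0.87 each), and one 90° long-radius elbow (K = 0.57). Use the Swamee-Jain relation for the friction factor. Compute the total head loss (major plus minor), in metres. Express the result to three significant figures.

V = 4Q/(πD²) = 2.498 m/s; V²/2g = 0.3180 m
Re = 4.65×10^5, ε/D = 0.00221 → f = 0.02453 (Swamee-Jain)
Major: h_f = f(L/D)·V²/2g = 0.02453·6875·0.3180 = 53.64 m
Minor: ΣK = 3.18; h_m = ΣK·V²/2g = 1.011 m
Total H_L = 53.64 + 1.011 = 54.65 m

H_L ≈ 54.6 m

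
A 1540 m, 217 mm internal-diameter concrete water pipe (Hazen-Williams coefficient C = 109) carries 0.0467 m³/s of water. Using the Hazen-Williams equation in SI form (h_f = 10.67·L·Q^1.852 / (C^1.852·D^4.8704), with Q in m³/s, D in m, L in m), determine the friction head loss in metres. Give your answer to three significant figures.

h_f = 10.67·1540·0.0467^1.852 / (109^1.852·0.217^4.8704) = 16.21 m

h_f ≈ 16.2 m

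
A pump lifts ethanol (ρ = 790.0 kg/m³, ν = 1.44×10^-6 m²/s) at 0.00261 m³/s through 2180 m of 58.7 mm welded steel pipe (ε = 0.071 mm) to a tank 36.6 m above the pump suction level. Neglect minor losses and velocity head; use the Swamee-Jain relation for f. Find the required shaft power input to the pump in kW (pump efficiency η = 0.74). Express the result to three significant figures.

P_shaft ≈ 2.23 kW

V = 4Q/(πD²) = 0.9644 m/s; Re = 3.93×10^4; ε/D = 0.00121; f = 0.02558
h_f = f(L/D)V²/2g = 45.03 m
Total head H = z + h_f = 36.6 + 45.03 = 81.63 m
P_hyd = ρgQH = 790.0·9.81·0.00261·81.63 = 1.651 kW
P_shaft = P_hyd/η = 1.651/0.74 = 2.231 kW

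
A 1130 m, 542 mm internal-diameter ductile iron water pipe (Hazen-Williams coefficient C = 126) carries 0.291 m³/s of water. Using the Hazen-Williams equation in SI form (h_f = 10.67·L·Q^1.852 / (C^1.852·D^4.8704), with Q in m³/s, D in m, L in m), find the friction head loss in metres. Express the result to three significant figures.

h_f = 10.67·1130·0.291^1.852 / (126^1.852·0.542^4.8704) = 3.119 m

h_f ≈ 3.12 m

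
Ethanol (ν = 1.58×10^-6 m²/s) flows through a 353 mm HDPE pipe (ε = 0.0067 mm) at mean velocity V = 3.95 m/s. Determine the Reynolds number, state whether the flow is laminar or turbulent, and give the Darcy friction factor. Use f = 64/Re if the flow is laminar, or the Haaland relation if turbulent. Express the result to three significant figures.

Re ≈ 8.82×10^5; turbulent; f ≈ 0.0122

Re = VD/ν = 3.950·0.353/1.58×10^-6 = 8.82×10^5
Re > 4000 → turbulent; ε/D = 1.90×10^-5
Haaland: f = 0.01216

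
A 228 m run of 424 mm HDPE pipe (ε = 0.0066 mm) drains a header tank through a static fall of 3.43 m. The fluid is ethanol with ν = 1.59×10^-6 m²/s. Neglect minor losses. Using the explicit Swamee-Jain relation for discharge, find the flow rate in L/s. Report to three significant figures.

Swamee-Jain (Type II): Q = -0.965·√(gD⁵h_f/L)·ln[ε/(3.7D) + √(3.17ν²L/(gD³h_f))]
√(gD⁵h_f/L) = √(9.81·0.424⁵·3.43/228) = 0.04497
ε/(3.7D) = 4.21×10^-6; √(3.17ν²L/(gD³h_f)) = 2.67×10^-5
Q = -0.965·0.04497·ln(3.090×10^-5) = 0.4507 m³/s
Check: V = 3.19 m/s, Re = 8.51×10^5, f = 0.01227, h_f = 3.43 m ≈ 3.43 m ✓

Q ≈ 451 L/s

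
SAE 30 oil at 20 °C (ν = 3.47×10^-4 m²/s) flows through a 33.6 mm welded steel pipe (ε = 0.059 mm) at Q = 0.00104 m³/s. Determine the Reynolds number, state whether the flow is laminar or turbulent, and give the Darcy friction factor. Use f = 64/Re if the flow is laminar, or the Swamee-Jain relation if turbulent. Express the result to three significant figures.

V = 4Q/(πD²) = 1.173 m/s
Re = VD/ν = 1.173·0.0336/3.47×10^-4 = 114
Re < 2300 → laminar → f = 64/Re = 0.5635

Re ≈ 114; laminar; f = 64/Re ≈ 0.564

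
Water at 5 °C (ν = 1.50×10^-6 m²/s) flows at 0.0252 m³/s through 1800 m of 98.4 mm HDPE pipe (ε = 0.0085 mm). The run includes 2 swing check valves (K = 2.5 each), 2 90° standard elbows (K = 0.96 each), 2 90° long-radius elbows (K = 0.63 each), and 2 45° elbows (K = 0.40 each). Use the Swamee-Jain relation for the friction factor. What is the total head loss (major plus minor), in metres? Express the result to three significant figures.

H_L ≈ 170 m

V = 4Q/(πD²) = 3.314 m/s; V²/2g = 0.5597 m
Re = 2.17×10^5, ε/D = 8.64×10^-5 → f = 0.01607 (Swamee-Jain)
Major: h_f = f(L/D)·V²/2g = 0.01607·18293·0.5597 = 164.5 m
Minor: ΣK = 8.98; h_m = ΣK·V²/2g = 5.026 m
Total H_L = 164.5 + 5.026 = 169.5 m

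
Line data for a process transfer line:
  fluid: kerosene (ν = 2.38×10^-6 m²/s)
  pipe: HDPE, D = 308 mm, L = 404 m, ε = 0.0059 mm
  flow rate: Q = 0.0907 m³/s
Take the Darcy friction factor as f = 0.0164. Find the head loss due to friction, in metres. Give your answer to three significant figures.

h_f ≈ 1.62 m

V = 4Q/(πD²) = 4·0.0907/(π·0.308²) = 1.217 m/s
h_f = f(L/D)V²/(2g) = 0.01640·(404/0.308)·1.217²/(2·9.81) = 1.625 m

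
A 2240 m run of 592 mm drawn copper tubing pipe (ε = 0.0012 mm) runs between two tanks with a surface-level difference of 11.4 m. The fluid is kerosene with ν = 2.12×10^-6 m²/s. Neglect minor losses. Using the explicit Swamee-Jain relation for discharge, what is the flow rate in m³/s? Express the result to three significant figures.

Swamee-Jain (Type II): Q = -0.965·√(gD⁵h_f/L)·ln[ε/(3.7D) + √(3.17ν²L/(gD³h_f))]
√(gD⁵h_f/L) = √(9.81·0.592⁵·11.4/2240) = 0.06025
ε/(3.7D) = 5.48×10^-7; √(3.17ν²L/(gD³h_f)) = 3.71×10^-5
Q = -0.965·0.06025·ln(3.763×10^-5) = 0.5923 m³/s
Check: V = 2.15 m/s, Re = 6.01×10^5, f = 0.01271, h_f = 11.3 m ≈ 11.4 m ✓

Q ≈ 0.592 m³/s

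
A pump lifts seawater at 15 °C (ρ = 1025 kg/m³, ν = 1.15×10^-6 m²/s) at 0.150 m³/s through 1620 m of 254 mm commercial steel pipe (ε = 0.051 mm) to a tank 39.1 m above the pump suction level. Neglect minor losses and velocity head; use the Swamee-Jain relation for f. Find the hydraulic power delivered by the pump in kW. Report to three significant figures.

V = 4Q/(πD²) = 2.960 m/s; Re = 6.54×10^5; ε/D = 2.01×10^-4; f = 0.01519
h_f = f(L/D)V²/2g = 43.28 m
Total head H = z + h_f = 39.1 + 43.28 = 82.38 m
P_hyd = ρgQH = 1025·9.81·0.150·82.38 = 124.2 kW

P_hyd ≈ 124 kW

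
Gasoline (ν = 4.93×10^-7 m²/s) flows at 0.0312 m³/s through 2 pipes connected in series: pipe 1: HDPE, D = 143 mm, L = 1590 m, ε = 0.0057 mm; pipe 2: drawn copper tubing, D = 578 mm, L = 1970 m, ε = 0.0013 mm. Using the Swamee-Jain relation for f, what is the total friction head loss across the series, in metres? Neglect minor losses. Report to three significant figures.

H ≈ 28.8 m

Pipe 1: V = 1.943 m/s, Re = 5.63×10^5, ε/D = 3.99×10^-5, f = 0.01346, h_1 = f(L/D)V²/2g = 28.79 m
Pipe 2: V = 0.1189 m/s, Re = 1.39×10^5, ε/D = 2.25×10^-6, f = 0.01670, h_2 = f(L/D)V²/2g = 0.04102 m
Series → Q common, losses add: H = Σh = 28.83 m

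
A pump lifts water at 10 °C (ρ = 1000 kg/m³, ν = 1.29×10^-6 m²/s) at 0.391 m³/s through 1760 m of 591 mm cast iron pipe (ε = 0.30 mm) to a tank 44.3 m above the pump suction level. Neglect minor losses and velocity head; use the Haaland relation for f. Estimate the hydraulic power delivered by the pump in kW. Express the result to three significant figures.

P_hyd ≈ 191 kW

V = 4Q/(πD²) = 1.425 m/s; Re = 6.53×10^5; ε/D = 5.08×10^-4; f = 0.01744
h_f = f(L/D)V²/2g = 5.378 m
Total head H = z + h_f = 44.3 + 5.378 = 49.68 m
P_hyd = ρgQH = 1000·9.81·0.391·49.68 = 190.6 kW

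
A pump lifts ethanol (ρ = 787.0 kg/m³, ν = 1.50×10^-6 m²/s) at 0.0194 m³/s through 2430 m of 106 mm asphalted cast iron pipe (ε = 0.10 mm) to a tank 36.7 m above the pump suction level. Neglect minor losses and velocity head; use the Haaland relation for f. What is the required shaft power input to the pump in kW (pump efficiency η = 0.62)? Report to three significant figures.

V = 4Q/(πD²) = 2.198 m/s; Re = 1.55×10^5; ε/D = 9.43×10^-4; f = 0.02101
h_f = f(L/D)V²/2g = 118.7 m
Total head H = z + h_f = 36.7 + 118.7 = 155.4 m
P_hyd = ρgQH = 787.0·9.81·0.0194·155.4 = 23.27 kW
P_shaft = P_hyd/η = 23.27/0.62 = 37.53 kW

P_shaft ≈ 37.5 kW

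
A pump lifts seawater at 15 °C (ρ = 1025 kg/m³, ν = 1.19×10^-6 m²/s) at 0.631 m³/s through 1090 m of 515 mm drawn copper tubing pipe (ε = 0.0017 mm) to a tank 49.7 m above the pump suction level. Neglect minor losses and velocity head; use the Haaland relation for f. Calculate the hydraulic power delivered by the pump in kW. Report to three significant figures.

V = 4Q/(πD²) = 3.029 m/s; Re = 1.31×10^6; ε/D = 3.30×10^-6; f = 0.01114
h_f = f(L/D)V²/2g = 11.03 m
Total head H = z + h_f = 49.7 + 11.03 = 60.73 m
P_hyd = ρgQH = 1025·9.81·0.631·60.73 = 385.3 kW

P_hyd ≈ 385 kW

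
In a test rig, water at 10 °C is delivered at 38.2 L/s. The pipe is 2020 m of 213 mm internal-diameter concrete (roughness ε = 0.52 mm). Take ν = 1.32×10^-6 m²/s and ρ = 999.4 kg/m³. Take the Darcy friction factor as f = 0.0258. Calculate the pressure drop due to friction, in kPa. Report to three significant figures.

V = 4Q/(πD²) = 4·0.0382/(π·0.213²) = 1.072 m/s
h_f = f(L/D)V²/(2g) = 0.02580·(2020/0.213)·1.072²/(2·9.81) = 14.33 m
Δp = ρg·h_f = 999.4·9.81·14.33 = 140.5 kPa

Δp ≈ 141 kPa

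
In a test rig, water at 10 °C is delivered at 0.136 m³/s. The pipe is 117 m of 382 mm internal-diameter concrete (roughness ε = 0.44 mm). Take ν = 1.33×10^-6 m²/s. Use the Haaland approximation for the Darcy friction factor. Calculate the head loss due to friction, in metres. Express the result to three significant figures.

h_f ≈ 0.463 m

V = 4Q/(πD²) = 4·0.136/(π·0.382²) = 1.187 m/s
Re = VD/ν = 1.187·0.382/1.33×10^-6 = 3.41×10^5 → turbulent
ε/D = 0.44/382 = 0.00115
Haaland: f = 0.02105
h_f = f(L/D)V²/(2g) = 0.02105·(117/0.382)·1.187²/(2·9.81) = 0.4628 m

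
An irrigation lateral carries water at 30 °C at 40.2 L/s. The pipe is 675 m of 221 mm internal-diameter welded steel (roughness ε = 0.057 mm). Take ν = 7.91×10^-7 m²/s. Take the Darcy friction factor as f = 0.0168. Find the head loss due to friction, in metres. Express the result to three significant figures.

V = 4Q/(πD²) = 4·0.0402/(π·0.221²) = 1.048 m/s
h_f = f(L/D)V²/(2g) = 0.01680·(675/0.221)·1.048²/(2·9.81) = 2.872 m

h_f ≈ 2.87 m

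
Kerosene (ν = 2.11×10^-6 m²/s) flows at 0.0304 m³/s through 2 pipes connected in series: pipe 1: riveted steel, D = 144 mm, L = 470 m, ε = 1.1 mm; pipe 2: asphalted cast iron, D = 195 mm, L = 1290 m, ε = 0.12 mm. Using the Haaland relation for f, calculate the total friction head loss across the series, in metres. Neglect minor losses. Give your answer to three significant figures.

Pipe 1: V = 1.867 m/s, Re = 1.27×10^5, ε/D = 0.00764, f = 0.03526, h_1 = f(L/D)V²/2g = 20.44 m
Pipe 2: V = 1.018 m/s, Re = 9.41×10^4, ε/D = 6.15×10^-4, f = 0.02069, h_2 = f(L/D)V²/2g = 7.227 m
Series → Q common, losses add: H = Σh = 27.67 m

H ≈ 27.7 m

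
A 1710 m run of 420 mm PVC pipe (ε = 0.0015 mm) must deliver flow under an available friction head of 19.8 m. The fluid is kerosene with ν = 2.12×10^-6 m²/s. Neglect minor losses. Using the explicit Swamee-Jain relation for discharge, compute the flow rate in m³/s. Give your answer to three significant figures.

Q ≈ 0.375 m³/s

Swamee-Jain (Type II): Q = -0.965·√(gD⁵h_f/L)·ln[ε/(3.7D) + √(3.17ν²L/(gD³h_f))]
√(gD⁵h_f/L) = √(9.81·0.420⁵·19.8/1710) = 0.03853
ε/(3.7D) = 9.65×10^-7; √(3.17ν²L/(gD³h_f)) = 4.11×10^-5
Q = -0.965·0.03853·ln(4.211×10^-5) = 0.3746 m³/s
Check: V = 2.70 m/s, Re = 5.36×10^5, f = 0.01299, h_f = 19.7 m ≈ 19.8 m ✓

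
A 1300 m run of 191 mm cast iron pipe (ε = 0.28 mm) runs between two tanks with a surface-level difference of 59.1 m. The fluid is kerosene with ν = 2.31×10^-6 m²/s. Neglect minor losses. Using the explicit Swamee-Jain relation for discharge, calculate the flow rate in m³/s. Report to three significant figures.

Q ≈ 0.0787 m³/s

Swamee-Jain (Type II): Q = -0.965·√(gD⁵h_f/L)·ln[ε/(3.7D) + √(3.17ν²L/(gD³h_f))]
√(gD⁵h_f/L) = √(9.81·0.191⁵·59.1/1300) = 0.01065
ε/(3.7D) = 3.96×10^-4; √(3.17ν²L/(gD³h_f)) = 7.38×10^-5
Q = -0.965·0.01065·ln(4.700×10^-4) = 0.07873 m³/s
Check: V = 2.75 m/s, Re = 2.27×10^5, f = 0.02273, h_f = 59.6 m ≈ 59.1 m ✓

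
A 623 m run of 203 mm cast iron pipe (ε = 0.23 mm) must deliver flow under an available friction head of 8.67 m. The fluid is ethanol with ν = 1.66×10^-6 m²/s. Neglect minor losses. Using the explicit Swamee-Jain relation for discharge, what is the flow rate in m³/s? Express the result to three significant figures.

Q ≈ 0.0519 m³/s

Swamee-Jain (Type II): Q = -0.965·√(gD⁵h_f/L)·ln[ε/(3.7D) + √(3.17ν²L/(gD³h_f))]
√(gD⁵h_f/L) = √(9.81·0.203⁵·8.67/623) = 0.006860
ε/(3.7D) = 3.06×10^-4; √(3.17ν²L/(gD³h_f)) = 8.75×10^-5
Q = -0.965·0.006860·ln(3.937×10^-4) = 0.05190 m³/s
Check: V = 1.60 m/s, Re = 1.96×10^5, f = 0.02172, h_f = 8.74 m ≈ 8.67 m ✓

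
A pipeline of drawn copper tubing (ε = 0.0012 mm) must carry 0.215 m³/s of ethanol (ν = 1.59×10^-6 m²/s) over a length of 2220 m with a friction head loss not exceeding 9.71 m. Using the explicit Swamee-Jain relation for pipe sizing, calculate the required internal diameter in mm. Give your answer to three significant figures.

Swamee-Jain (Type III): D = 0.66·[ε^1.25·(LQ²/(gh_f))^4.75 + ν·Q^9.4·(L/(gh_f))^5.2]^0.04
LQ²/(gh_f) = 1.077; L/(gh_f) = 23.31
Term 1 = ε^1.25·(…)^4.75 = 5.66×10^-8; Term 2 = ν·Q^9.4·(…)^5.2 = 1.09×10^-5
D = 0.66·(5.66×10^-8 + 1.09×10^-5)^0.04 = 0.4179 m = 418 mm
Check: V = 1.57 m/s, Re = 4.12×10^5, f = 0.01360, h_f = 9.04 m ≈ 9.71 m ✓

D ≈ 418 mm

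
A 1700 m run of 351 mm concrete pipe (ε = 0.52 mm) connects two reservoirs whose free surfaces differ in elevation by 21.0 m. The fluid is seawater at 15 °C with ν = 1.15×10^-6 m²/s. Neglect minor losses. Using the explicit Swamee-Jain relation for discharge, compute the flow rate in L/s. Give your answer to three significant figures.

Swamee-Jain (Type II): Q = -0.965·√(gD⁵h_f/L)·ln[ε/(3.7D) + √(3.17ν²L/(gD³h_f))]
√(gD⁵h_f/L) = √(9.81·0.351⁵·21.0/1700) = 0.02541
ε/(3.7D) = 4.00×10^-4; √(3.17ν²L/(gD³h_f)) = 2.83×10^-5
Q = -0.965·0.02541·ln(4.287×10^-4) = 0.1901 m³/s
Check: V = 1.97 m/s, Re = 6.00×10^5, f = 0.02215, h_f = 21.1 m ≈ 21.0 m ✓

Q ≈ 190 L/s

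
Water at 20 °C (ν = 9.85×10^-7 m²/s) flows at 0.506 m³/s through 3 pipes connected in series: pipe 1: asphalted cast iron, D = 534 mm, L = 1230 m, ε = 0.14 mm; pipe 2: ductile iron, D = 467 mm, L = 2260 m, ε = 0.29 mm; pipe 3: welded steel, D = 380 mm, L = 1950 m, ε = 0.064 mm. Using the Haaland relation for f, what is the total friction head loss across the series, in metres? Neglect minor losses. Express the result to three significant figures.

H ≈ 120 m

Pipe 1: V = 2.259 m/s, Re = 1.22×10^6, ε/D = 2.62×10^-4, f = 0.01513, h_1 = f(L/D)V²/2g = 9.065 m
Pipe 2: V = 2.954 m/s, Re = 1.40×10^6, ε/D = 6.21×10^-4, f = 0.01785, h_2 = f(L/D)V²/2g = 38.42 m
Pipe 3: V = 4.462 m/s, Re = 1.72×10^6, ε/D = 1.68×10^-4, f = 0.01387, h_3 = f(L/D)V²/2g = 72.21 m
Series → Q common, losses add: H = Σh = 119.7 m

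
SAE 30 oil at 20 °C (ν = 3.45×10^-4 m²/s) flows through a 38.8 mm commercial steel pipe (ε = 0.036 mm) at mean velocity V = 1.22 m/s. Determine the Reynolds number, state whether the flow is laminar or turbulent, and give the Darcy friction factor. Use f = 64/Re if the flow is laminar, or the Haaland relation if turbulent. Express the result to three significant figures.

Re ≈ 137; laminar; f = 64/Re ≈ 0.466

Re = VD/ν = 1.220·0.0388/3.45×10^-4 = 137
Re < 2300 → laminar → f = 64/Re = 0.4665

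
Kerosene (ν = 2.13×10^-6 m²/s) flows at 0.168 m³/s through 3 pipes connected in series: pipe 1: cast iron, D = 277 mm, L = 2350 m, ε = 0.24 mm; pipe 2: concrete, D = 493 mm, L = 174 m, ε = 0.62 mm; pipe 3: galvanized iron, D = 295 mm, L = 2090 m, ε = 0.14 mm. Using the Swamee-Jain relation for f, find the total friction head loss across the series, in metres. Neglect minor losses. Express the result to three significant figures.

Pipe 1: V = 2.788 m/s, Re = 3.63×10^5, ε/D = 8.66×10^-4, f = 0.02000, h_1 = f(L/D)V²/2g = 67.20 m
Pipe 2: V = 0.8801 m/s, Re = 2.04×10^5, ε/D = 0.00126, f = 0.02213, h_2 = f(L/D)V²/2g = 0.3084 m
Pipe 3: V = 2.458 m/s, Re = 3.40×10^5, ε/D = 4.75×10^-4, f = 0.01802, h_3 = f(L/D)V²/2g = 39.31 m
Series → Q common, losses add: H = Σh = 106.8 m

H ≈ 107 m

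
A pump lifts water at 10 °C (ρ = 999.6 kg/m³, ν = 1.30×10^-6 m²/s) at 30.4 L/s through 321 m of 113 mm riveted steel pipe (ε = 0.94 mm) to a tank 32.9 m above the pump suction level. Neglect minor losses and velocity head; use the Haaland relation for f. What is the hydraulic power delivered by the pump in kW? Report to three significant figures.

V = 4Q/(πD²) = 3.031 m/s; Re = 2.63×10^5; ε/D = 0.00832; f = 0.03596
h_f = f(L/D)V²/2g = 47.84 m
Total head H = z + h_f = 32.9 + 47.84 = 80.74 m
P_hyd = ρgQH = 999.6·9.81·0.0304·80.74 = 24.07 kW

P_hyd ≈ 24.1 kW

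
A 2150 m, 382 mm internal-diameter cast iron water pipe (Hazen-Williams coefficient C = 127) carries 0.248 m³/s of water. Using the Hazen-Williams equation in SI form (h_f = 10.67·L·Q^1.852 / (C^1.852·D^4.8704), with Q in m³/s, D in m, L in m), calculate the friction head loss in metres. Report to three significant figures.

h_f ≈ 23.9 m

h_f = 10.67·2150·0.248^1.852 / (127^1.852·0.382^4.8704) = 23.90 m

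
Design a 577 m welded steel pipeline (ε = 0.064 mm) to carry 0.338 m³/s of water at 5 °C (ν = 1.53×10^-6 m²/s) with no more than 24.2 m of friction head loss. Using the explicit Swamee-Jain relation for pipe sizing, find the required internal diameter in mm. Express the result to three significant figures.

Swamee-Jain (Type III): D = 0.66·[ε^1.25·(LQ²/(gh_f))^4.75 + ν·Q^9.4·(L/(gh_f))^5.2]^0.04
LQ²/(gh_f) = 0.2777; L/(gh_f) = 2.430
Term 1 = ε^1.25·(…)^4.75 = 1.30×10^-8; Term 2 = ν·Q^9.4·(…)^5.2 = 5.78×10^-9
D = 0.66·(1.30×10^-8 + 5.78×10^-9)^0.04 = 0.3240 m = 324 mm
Check: V = 4.10 m/s, Re = 8.68×10^5, f = 0.01487, h_f = 22.7 m ≈ 24.2 m ✓

D ≈ 324 mm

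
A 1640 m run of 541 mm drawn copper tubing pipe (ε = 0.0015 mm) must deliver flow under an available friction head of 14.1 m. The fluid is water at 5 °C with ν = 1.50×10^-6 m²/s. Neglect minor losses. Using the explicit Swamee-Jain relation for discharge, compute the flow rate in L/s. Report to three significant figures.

Q ≈ 642 L/s

Swamee-Jain (Type II): Q = -0.965·√(gD⁵h_f/L)·ln[ε/(3.7D) + √(3.17ν²L/(gD³h_f))]
√(gD⁵h_f/L) = √(9.81·0.541⁵·14.1/1640) = 0.06252
ε/(3.7D) = 7.49×10^-7; √(3.17ν²L/(gD³h_f)) = 2.31×10^-5
Q = -0.965·0.06252·ln(2.386×10^-5) = 0.6421 m³/s
Check: V = 2.79 m/s, Re = 1.01×10^6, f = 0.01166, h_f = 14.1 m ≈ 14.1 m ✓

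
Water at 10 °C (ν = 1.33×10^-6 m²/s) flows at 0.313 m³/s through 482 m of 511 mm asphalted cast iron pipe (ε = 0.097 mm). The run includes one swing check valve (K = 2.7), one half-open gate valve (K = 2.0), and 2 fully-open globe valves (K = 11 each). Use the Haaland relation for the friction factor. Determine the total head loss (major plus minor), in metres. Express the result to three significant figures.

H_L ≈ 4.85 m

V = 4Q/(πD²) = 1.526 m/s; V²/2g = 0.1187 m
Re = 5.86×10^5, ε/D = 1.90×10^-4 → f = 0.01500 (Haaland)
Major: h_f = f(L/D)·V²/2g = 0.01500·943.2·0.1187 = 1.679 m
Minor: ΣK = 26.7; h_m = ΣK·V²/2g = 3.170 m
Total H_L = 1.679 + 3.170 = 4.849 m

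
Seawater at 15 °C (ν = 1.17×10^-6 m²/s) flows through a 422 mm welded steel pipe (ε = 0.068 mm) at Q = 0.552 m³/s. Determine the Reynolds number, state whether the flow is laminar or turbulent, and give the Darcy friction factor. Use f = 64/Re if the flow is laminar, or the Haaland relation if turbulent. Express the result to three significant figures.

V = 4Q/(πD²) = 3.947 m/s
Re = VD/ν = 3.947·0.422/1.17×10^-6 = 1.42×10^6
Re > 4000 → turbulent; ε/D = 1.61×10^-4
Haaland: f = 0.01388

Re ≈ 1.42×10^6; turbulent; f ≈ 0.0139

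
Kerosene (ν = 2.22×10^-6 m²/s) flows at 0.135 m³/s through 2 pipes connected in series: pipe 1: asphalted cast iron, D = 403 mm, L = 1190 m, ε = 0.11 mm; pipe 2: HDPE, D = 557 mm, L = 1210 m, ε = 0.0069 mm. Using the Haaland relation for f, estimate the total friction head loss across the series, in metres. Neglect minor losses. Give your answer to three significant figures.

H ≈ 3.51 m

Pipe 1: V = 1.058 m/s, Re = 1.92×10^5, ε/D = 2.73×10^-4, f = 0.01742, h_1 = f(L/D)V²/2g = 2.937 m
Pipe 2: V = 0.5540 m/s, Re = 1.39×10^5, ε/D = 1.24×10^-5, f = 0.01672, h_2 = f(L/D)V²/2g = 0.5681 m
Series → Q common, losses add: H = Σh = 3.505 m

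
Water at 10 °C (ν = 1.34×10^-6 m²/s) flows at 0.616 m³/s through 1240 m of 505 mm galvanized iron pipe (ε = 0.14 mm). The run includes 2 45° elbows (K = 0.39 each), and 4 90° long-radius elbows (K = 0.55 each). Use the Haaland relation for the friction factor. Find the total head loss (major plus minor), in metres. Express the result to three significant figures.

H_L ≈ 19.6 m

V = 4Q/(πD²) = 3.075 m/s; V²/2g = 0.4821 m
Re = 1.16×10^6, ε/D = 2.77×10^-4 → f = 0.01530 (Haaland)
Major: h_f = f(L/D)·V²/2g = 0.01530·2455·0.4821 = 18.12 m
Minor: ΣK = 2.98; h_m = ΣK·V²/2g = 1.437 m
Total H_L = 18.12 + 1.437 = 19.55 m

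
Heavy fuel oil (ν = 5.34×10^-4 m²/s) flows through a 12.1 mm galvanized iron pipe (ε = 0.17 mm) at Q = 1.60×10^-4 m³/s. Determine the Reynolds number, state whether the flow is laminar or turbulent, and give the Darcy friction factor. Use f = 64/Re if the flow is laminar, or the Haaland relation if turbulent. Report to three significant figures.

V = 4Q/(πD²) = 1.391 m/s
Re = VD/ν = 1.391·0.0121/5.34×10^-4 = 31.5
Re < 2300 → laminar → f = 64/Re = 2.030

Re ≈ 31.5; laminar; f = 64/Re ≈ 2.03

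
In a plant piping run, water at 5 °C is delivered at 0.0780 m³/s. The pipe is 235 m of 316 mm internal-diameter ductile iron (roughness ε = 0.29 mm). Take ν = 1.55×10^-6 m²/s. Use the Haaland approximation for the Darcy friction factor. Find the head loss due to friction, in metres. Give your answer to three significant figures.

V = 4Q/(πD²) = 4·0.0780/(π·0.316²) = 0.9946 m/s
Re = VD/ν = 0.9946·0.316/1.55×10^-6 = 2.03×10^5 → turbulent
ε/D = 0.29/316 = 9.18×10^-4
Haaland: f = 0.02056
h_f = f(L/D)V²/(2g) = 0.02056·(235/0.316)·0.9946²/(2·9.81) = 0.7709 m

h_f ≈ 0.771 m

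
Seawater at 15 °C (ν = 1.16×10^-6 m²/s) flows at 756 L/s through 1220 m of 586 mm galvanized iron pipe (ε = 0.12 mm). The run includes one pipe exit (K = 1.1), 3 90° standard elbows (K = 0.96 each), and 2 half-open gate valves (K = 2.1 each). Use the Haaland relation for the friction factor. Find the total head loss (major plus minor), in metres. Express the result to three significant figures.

H_L ≈ 15.3 m

V = 4Q/(πD²) = 2.803 m/s; V²/2g = 0.4005 m
Re = 1.42×10^6, ε/D = 2.05×10^-4 → f = 0.01443 (Haaland)
Major: h_f = f(L/D)·V²/2g = 0.01443·2082·0.4005 = 12.03 m
Minor: ΣK = 8.18; h_m = ΣK·V²/2g = 3.276 m
Total H_L = 12.03 + 3.276 = 15.30 m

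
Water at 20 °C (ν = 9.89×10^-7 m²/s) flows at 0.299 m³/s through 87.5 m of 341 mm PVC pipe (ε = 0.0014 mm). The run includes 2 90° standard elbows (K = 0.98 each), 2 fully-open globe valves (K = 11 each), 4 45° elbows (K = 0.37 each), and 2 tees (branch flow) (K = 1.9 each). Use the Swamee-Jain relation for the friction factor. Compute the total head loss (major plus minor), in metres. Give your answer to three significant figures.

H_L ≈ 17.6 m

V = 4Q/(πD²) = 3.274 m/s; V²/2g = 0.5463 m
Re = 1.13×10^6, ε/D = 4.11×10^-6 → f = 0.01149 (Swamee-Jain)
Major: h_f = f(L/D)·V²/2g = 0.01149·256.6·0.5463 = 1.610 m
Minor: ΣK = 29.2; h_m = ΣK·V²/2g = 15.97 m
Total H_L = 1.610 + 15.97 = 17.58 m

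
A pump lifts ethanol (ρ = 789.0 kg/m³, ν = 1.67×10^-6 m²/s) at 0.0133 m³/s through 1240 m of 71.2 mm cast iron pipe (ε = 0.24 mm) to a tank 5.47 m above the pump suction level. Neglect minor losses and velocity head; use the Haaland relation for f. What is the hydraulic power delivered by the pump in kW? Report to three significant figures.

V = 4Q/(πD²) = 3.340 m/s; Re = 1.42×10^5; ε/D = 0.00337; f = 0.02787
h_f = f(L/D)V²/2g = 276.1 m
Total head H = z + h_f = 5.47 + 276.1 = 281.5 m
P_hyd = ρgQH = 789.0·9.81·0.0133·281.5 = 28.98 kW

P_hyd ≈ 29.0 kW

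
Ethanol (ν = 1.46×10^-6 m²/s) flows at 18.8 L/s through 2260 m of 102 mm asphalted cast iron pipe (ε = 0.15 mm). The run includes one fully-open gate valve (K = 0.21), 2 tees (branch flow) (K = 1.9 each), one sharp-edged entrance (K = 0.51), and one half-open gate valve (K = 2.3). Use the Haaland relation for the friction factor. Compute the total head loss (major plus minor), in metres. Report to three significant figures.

H_L ≈ 138 m

V = 4Q/(πD²) = 2.301 m/s; V²/2g = 0.2698 m
Re = 1.61×10^5, ε/D = 0.00147 → f = 0.02284 (Haaland)
Major: h_f = f(L/D)·V²/2g = 0.02284·22157·0.2698 = 136.5 m
Minor: ΣK = 6.82; h_m = ΣK·V²/2g = 1.840 m
Total H_L = 136.5 + 1.840 = 138.4 m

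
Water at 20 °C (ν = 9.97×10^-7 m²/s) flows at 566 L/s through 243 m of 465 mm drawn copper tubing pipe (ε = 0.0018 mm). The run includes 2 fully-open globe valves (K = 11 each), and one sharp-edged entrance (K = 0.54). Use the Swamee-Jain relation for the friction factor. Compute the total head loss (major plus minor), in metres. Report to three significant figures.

H_L ≈ 16.0 m

V = 4Q/(πD²) = 3.333 m/s; V²/2g = 0.5662 m
Re = 1.55×10^6, ε/D = 3.87×10^-6 → f = 0.01092 (Swamee-Jain)
Major: h_f = f(L/D)·V²/2g = 0.01092·522.6·0.5662 = 3.231 m
Minor: ΣK = 22.5; h_m = ΣK·V²/2g = 12.76 m
Total H_L = 3.231 + 12.76 = 15.99 m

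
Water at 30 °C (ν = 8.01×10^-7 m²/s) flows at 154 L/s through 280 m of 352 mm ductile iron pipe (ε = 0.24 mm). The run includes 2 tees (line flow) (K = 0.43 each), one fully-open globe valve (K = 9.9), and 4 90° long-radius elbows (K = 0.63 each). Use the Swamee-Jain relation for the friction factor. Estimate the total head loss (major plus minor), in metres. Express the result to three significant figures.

V = 4Q/(πD²) = 1.583 m/s; V²/2g = 0.1276 m
Re = 6.95×10^5, ε/D = 6.82×10^-4 → f = 0.01861 (Swamee-Jain)
Major: h_f = f(L/D)·V²/2g = 0.01861·795.5·0.1276 = 1.889 m
Minor: ΣK = 13.3; h_m = ΣK·V²/2g = 1.695 m
Total H_L = 1.889 + 1.695 = 3.584 m

H_L ≈ 3.58 m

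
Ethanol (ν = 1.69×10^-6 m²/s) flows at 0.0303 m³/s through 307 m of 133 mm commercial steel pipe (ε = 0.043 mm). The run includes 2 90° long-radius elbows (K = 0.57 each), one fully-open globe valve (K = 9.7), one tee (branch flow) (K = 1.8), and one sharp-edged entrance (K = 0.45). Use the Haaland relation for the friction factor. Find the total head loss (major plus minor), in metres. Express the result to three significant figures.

H_L ≈ 13.2 m

V = 4Q/(πD²) = 2.181 m/s; V²/2g = 0.2424 m
Re = 1.72×10^5, ε/D = 3.23×10^-4 → f = 0.01796 (Haaland)
Major: h_f = f(L/D)·V²/2g = 0.01796·2308·0.2424 = 10.05 m
Minor: ΣK = 13.1; h_m = ΣK·V²/2g = 3.174 m
Total H_L = 10.05 + 3.174 = 13.22 m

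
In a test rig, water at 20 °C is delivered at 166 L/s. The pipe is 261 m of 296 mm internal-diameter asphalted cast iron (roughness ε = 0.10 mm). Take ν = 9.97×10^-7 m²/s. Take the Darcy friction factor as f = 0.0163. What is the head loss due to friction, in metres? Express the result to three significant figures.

h_f ≈ 4.26 m

V = 4Q/(πD²) = 4·0.166/(π·0.296²) = 2.412 m/s
h_f = f(L/D)V²/(2g) = 0.01630·(261/0.296)·2.412²/(2·9.81) = 4.263 m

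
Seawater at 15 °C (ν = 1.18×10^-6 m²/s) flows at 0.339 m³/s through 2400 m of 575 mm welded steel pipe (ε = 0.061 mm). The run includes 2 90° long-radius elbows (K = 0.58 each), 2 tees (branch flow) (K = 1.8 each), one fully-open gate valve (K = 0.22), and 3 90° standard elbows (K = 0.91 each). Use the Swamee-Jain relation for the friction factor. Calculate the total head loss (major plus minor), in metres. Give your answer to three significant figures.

V = 4Q/(πD²) = 1.305 m/s; V²/2g = 0.08687 m
Re = 6.36×10^5, ε/D = 1.06×10^-4 → f = 0.01417 (Swamee-Jain)
Major: h_f = f(L/D)·V²/2g = 0.01417·4174·0.08687 = 5.137 m
Minor: ΣK = 7.71; h_m = ΣK·V²/2g = 0.6697 m
Total H_L = 5.137 + 0.6697 = 5.807 m

H_L ≈ 5.81 m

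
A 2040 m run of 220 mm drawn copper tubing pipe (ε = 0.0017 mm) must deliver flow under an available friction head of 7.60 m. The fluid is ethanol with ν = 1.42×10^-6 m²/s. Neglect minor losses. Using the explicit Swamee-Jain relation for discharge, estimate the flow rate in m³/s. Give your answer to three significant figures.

Q ≈ 0.0375 m³/s

Swamee-Jain (Type II): Q = -0.965·√(gD⁵h_f/L)·ln[ε/(3.7D) + √(3.17ν²L/(gD³h_f))]
√(gD⁵h_f/L) = √(9.81·0.220⁵·7.60/2040) = 0.004340
ε/(3.7D) = 2.09×10^-6; √(3.17ν²L/(gD³h_f)) = 1.28×10^-4
Q = -0.965·0.004340·ln(1.302×10^-4) = 0.03747 m³/s
Check: V = 0.986 m/s, Re = 1.53×10^5, f = 0.01644, h_f = 7.55 m ≈ 7.60 m ✓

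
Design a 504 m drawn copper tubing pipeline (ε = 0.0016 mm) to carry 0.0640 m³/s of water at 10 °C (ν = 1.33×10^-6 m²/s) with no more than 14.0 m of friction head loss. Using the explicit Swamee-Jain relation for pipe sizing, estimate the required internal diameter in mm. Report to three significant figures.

D ≈ 179 mm

Swamee-Jain (Type III): D = 0.66·[ε^1.25·(LQ²/(gh_f))^4.75 + ν·Q^9.4·(L/(gh_f))^5.2]^0.04
LQ²/(gh_f) = 0.01503; L/(gh_f) = 3.670
Term 1 = ε^1.25·(…)^4.75 = 1.25×10^-16; Term 2 = ν·Q^9.4·(…)^5.2 = 6.89×10^-15
D = 0.66·(1.25×10^-16 + 6.89×10^-15)^0.04 = 0.1792 m = 179 mm
Check: V = 2.54 m/s, Re = 3.42×10^5, f = 0.01414, h_f = 13.0 m ≈ 14.0 m ✓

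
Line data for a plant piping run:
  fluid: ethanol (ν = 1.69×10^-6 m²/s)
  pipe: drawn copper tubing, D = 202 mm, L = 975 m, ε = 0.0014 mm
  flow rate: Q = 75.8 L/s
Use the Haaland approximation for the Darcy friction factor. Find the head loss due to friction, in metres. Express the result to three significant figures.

h_f ≈ 20.0 m

V = 4Q/(πD²) = 4·0.0758/(π·0.202²) = 2.365 m/s
Re = VD/ν = 2.365·0.202/1.69×10^-6 = 2.83×10^5 → turbulent
ε/D = 0.0014/202 = 6.93×10^-6
Haaland: f = 0.01456
h_f = f(L/D)V²/(2g) = 0.01456·(975/0.202)·2.365²/(2·9.81) = 20.03 m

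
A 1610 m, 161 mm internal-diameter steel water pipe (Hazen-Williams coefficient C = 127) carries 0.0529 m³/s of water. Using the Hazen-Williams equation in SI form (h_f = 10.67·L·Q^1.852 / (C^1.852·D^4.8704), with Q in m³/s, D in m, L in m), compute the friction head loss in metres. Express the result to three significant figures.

h_f ≈ 68.8 m

h_f = 10.67·1610·0.0529^1.852 / (127^1.852·0.161^4.8704) = 68.81 m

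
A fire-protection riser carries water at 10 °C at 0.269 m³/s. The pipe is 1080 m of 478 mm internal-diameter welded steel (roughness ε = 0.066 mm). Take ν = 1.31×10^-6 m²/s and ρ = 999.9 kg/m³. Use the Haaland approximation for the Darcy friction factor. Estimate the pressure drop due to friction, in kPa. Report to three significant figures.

Δp ≈ 36.9 kPa

V = 4Q/(πD²) = 4·0.269/(π·0.478²) = 1.499 m/s
Re = VD/ν = 1.499·0.478/1.31×10^-6 = 5.47×10^5 → turbulent
ε/D = 0.066/478 = 1.38×10^-4
Haaland: f = 0.01455
h_f = f(L/D)V²/(2g) = 0.01455·(1080/0.478)·1.499²/(2·9.81) = 3.765 m
Δp = ρg·h_f = 999.9·9.81·3.765 = 36.93 kPa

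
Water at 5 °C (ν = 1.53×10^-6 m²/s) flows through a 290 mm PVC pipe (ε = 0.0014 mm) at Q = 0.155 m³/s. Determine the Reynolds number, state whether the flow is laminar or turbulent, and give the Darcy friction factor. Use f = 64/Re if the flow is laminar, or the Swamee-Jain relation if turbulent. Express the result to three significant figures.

V = 4Q/(πD²) = 2.347 m/s
Re = VD/ν = 2.347·0.290/1.53×10^-6 = 4.45×10^5
Re > 4000 → turbulent; ε/D = 4.83×10^-6
Swamee-Jain: f = 0.01344

Re ≈ 4.45×10^5; turbulent; f ≈ 0.0134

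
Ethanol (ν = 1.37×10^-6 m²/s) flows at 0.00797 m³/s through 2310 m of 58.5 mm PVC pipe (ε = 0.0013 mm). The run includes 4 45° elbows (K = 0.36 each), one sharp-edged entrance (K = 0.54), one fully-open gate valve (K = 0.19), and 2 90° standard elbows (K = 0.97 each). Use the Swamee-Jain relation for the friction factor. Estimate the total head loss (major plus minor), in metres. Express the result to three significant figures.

H_L ≈ 306 m

V = 4Q/(πD²) = 2.965 m/s; V²/2g = 0.4481 m
Re = 1.27×10^5, ε/D = 2.22×10^-5 → f = 0.01717 (Swamee-Jain)
Major: h_f = f(L/D)·V²/2g = 0.01717·39487·0.4481 = 303.8 m
Minor: ΣK = 4.11; h_m = ΣK·V²/2g = 1.842 m
Total H_L = 303.8 + 1.842 = 305.7 m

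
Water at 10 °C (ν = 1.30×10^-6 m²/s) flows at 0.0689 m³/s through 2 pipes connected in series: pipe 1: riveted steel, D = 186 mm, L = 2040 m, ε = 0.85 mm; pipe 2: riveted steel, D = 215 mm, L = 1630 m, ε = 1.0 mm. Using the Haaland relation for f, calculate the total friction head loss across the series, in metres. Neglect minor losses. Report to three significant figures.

H ≈ 149 m

Pipe 1: V = 2.536 m/s, Re = 3.63×10^5, ε/D = 0.00457, f = 0.02987, h_1 = f(L/D)V²/2g = 107.4 m
Pipe 2: V = 1.898 m/s, Re = 3.14×10^5, ε/D = 0.00465, f = 0.03006, h_2 = f(L/D)V²/2g = 41.84 m
Series → Q common, losses add: H = Σh = 149.2 m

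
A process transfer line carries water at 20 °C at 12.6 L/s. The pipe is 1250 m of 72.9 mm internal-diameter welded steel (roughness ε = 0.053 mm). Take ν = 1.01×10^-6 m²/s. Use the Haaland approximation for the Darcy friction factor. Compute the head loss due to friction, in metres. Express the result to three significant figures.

V = 4Q/(πD²) = 4·0.0126/(π·0.0729²) = 3.019 m/s
Re = VD/ν = 3.019·0.0729/1.01×10^-6 = 2.18×10^5 → turbulent
ε/D = 0.053/72.9 = 7.27×10^-4
Haaland: f = 0.01964
h_f = f(L/D)V²/(2g) = 0.01964·(1250/0.0729)·3.019²/(2·9.81) = 156.4 m

h_f ≈ 156 m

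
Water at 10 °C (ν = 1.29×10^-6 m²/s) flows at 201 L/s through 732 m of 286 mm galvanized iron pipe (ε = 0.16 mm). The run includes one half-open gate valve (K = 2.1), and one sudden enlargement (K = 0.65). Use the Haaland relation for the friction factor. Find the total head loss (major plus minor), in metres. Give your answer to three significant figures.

H_L ≈ 24.0 m

V = 4Q/(πD²) = 3.129 m/s; V²/2g = 0.4989 m
Re = 6.94×10^5, ε/D = 5.59×10^-4 → f = 0.01774 (Haaland)
Major: h_f = f(L/D)·V²/2g = 0.01774·2559·0.4989 = 22.65 m
Minor: ΣK = 2.75; h_m = ΣK·V²/2g = 1.372 m
Total H_L = 22.65 + 1.372 = 24.02 m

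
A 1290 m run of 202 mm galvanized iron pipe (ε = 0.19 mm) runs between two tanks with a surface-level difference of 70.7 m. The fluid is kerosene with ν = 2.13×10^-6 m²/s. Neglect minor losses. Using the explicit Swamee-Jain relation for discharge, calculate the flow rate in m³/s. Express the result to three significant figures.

Q ≈ 0.105 m³/s

Swamee-Jain (Type II): Q = -0.965·√(gD⁵h_f/L)·ln[ε/(3.7D) + √(3.17ν²L/(gD³h_f))]
√(gD⁵h_f/L) = √(9.81·0.202⁵·70.7/1290) = 0.01345
ε/(3.7D) = 2.54×10^-4; √(3.17ν²L/(gD³h_f)) = 5.70×10^-5
Q = -0.965·0.01345·ln(3.112×10^-4) = 0.1048 m³/s
Check: V = 3.27 m/s, Re = 3.10×10^5, f = 0.02046, h_f = 71.2 m ≈ 70.7 m ✓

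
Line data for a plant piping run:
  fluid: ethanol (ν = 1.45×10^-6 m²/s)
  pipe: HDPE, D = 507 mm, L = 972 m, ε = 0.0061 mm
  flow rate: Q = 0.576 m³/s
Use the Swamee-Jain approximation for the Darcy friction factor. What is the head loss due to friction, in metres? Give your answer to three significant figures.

V = 4Q/(πD²) = 4·0.576/(π·0.507²) = 2.853 m/s
Re = VD/ν = 2.853·0.507/1.45×10^-6 = 9.98×10^5 → turbulent
ε/D = 0.0061/507 = 1.20×10^-5
Swamee-Jain: f = 0.01191
h_f = f(L/D)V²/(2g) = 0.01191·(972/0.507)·2.853²/(2·9.81) = 9.470 m

h_f ≈ 9.47 m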